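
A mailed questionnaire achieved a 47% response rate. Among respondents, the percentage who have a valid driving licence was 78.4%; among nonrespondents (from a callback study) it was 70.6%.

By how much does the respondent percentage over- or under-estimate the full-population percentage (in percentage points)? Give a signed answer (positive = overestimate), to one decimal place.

+4.1 percentage points

Nonresponse fraction = 1 − 0.47 = 0.53.
Bias = (nonresponse fraction) × (respondent percentage − nonrespondent percentage)
     = 0.53 × (78.4 − 70.6) = 0.53 × 7.8 = 4.134.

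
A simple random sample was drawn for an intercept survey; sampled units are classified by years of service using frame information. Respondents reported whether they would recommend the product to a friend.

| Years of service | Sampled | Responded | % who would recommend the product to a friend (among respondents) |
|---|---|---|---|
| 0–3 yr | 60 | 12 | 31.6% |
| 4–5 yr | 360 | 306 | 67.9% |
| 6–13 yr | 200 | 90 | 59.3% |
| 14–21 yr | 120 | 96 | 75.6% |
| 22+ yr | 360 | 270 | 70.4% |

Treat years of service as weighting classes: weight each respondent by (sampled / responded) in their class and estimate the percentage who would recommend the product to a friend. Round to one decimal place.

Class response rates: 0–3 yr 12/60 = 20%, 4–5 yr 306/360 = 85%, 6–13 yr 90/200 = 45%, 14–21 yr 96/120 = 80%, 22+ yr 270/360 = 75%.
With weight = n_sampled/n_responded per class, the weighted class total is n_sampled:
  0–3 yr: 60 × 31.6 = 1896
  4–5 yr: 360 × 67.9 = 24444
  6–13 yr: 200 × 59.3 = 11,860
  14–21 yr: 120 × 75.6 = 9072
  22+ yr: 360 × 70.4 = 25344
Adjusted estimate = 72,616 / 1,100 = 66.0145 → 66.0%.

66.0%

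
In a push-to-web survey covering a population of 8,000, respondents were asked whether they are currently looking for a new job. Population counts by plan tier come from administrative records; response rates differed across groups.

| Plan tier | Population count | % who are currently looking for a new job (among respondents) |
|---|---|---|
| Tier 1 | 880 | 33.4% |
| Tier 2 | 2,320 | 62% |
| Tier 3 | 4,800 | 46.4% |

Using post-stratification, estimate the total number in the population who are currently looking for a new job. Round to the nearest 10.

3,960

Each cell contributes its population count × the respondent rate:
  Tier 1: 880 × 33.4% = 293.92
  Tier 2: 2,320 × 62% = 1438.4
  Tier 3: 4,800 × 46.4% = 2227.2
Estimated total = 3959.52 → 3,960.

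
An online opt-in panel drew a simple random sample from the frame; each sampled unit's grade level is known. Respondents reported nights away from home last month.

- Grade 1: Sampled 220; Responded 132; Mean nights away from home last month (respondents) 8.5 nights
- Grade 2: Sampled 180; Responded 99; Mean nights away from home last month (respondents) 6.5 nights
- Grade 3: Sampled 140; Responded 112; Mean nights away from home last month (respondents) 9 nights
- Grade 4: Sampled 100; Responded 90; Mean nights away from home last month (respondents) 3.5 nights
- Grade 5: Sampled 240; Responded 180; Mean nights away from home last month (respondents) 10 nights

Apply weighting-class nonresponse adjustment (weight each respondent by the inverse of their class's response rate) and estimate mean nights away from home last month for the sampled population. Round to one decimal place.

Class response rates: Grade 1 132/220 = 60%, Grade 2 99/180 = 55%, Grade 3 112/140 = 80%, Grade 4 90/100 = 90%, Grade 5 180/240 = 75%.
With weight = n_sampled/n_responded per class, the weighted class total is n_sampled:
  Grade 1: 220 × 8.5 = 1870
  Grade 2: 180 × 6.5 = 1170
  Grade 3: 140 × 9 = 1260
  Grade 4: 100 × 3.5 = 350
  Grade 5: 240 × 10 = 2400
Adjusted estimate = 7050 / 880 = 8.01136 → 8.0.

8.0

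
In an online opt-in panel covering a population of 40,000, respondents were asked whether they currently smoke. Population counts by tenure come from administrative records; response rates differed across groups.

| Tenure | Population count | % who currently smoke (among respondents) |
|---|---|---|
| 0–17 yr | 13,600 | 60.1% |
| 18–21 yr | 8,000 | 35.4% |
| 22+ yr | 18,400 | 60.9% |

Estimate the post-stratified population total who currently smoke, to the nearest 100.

22,200

Each cell contributes its population count × the respondent rate:
  0–17 yr: 13,600 × 60.1% = 8173.6
  18–21 yr: 8,000 × 35.4% = 2832
  22+ yr: 18,400 × 60.9% = 11205.6
Estimated total = 22211.2 → 22,200.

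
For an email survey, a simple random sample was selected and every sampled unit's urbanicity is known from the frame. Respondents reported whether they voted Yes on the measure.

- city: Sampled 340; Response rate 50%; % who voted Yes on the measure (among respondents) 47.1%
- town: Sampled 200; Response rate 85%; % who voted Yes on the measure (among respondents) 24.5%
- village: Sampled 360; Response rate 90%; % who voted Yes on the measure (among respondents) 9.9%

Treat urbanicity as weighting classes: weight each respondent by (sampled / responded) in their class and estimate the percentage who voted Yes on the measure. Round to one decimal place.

27.2%

With weight = n_sampled/n_responded per class, the weighted class total is n_sampled:
  city: 340 × 47.1 = 16,014
  town: 200 × 24.5 = 4900
  village: 360 × 9.9 = 3564
Adjusted estimate = 24,478 / 900 = 27.1978 → 27.2%.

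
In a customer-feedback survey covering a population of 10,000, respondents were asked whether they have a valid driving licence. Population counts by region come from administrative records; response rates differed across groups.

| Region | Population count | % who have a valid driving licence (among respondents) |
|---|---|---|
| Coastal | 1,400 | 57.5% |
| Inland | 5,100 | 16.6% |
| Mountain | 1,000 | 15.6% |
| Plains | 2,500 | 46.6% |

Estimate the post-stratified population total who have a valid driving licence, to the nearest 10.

Each cell contributes its population count × the respondent rate:
  Coastal: 1,400 × 57.5% = 805
  Inland: 5,100 × 16.6% = 846.6
  Mountain: 1,000 × 15.6% = 156
  Plains: 2,500 × 46.6% = 1165
Estimated total = 2972.6 → 2,970.

2,970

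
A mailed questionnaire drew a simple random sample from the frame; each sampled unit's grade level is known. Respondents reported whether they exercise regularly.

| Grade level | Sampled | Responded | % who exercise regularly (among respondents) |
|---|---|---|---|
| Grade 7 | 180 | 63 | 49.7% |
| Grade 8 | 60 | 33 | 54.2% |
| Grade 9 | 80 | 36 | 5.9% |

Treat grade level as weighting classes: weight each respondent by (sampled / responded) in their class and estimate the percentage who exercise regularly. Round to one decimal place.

Response rates by class: Grade 7 63/180 = 35%, Grade 8 33/60 = 55%, Grade 9 36/80 = 45%.
Inverse-response-rate weighting restores each class to its sampled count, so class totals weight by n_sampled:
  Grade 7: 180 × 49.7 = 8946
  Grade 8: 60 × 54.2 = 3252
  Grade 9: 80 × 5.9 = 472
Adjusted estimate = 12,670 / 320 = 39.5938 → 39.6%.

39.6%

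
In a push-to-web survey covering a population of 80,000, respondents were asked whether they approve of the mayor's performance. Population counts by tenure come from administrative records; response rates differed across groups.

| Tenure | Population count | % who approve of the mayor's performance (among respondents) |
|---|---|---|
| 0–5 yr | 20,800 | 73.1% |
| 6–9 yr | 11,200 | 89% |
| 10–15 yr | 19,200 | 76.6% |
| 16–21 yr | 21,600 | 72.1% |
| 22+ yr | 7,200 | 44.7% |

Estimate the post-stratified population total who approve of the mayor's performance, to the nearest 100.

Estimated count per cell = population count × respondent percentage:
  0–5 yr: 20,800 × 73.1% = 15204.8
  6–9 yr: 11,200 × 89% = 9968
  10–15 yr: 19,200 × 76.6% = 14707.2
  16–21 yr: 21,600 × 72.1% = 15573.6
  22+ yr: 7,200 × 44.7% = 3218.4
Estimated total = 58,672 → 58,700.

58,700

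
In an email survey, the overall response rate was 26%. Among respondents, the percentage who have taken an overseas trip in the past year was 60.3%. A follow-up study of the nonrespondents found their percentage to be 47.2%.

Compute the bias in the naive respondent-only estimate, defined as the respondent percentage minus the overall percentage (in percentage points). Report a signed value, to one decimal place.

Nonresponse fraction = 1 − 0.26 = 0.74.
Bias = (nonresponse fraction) × (respondent percentage − nonrespondent percentage)
     = 0.74 × (60.3 − 47.2) = 0.74 × 13.1 = 9.694.

+9.7 percentage points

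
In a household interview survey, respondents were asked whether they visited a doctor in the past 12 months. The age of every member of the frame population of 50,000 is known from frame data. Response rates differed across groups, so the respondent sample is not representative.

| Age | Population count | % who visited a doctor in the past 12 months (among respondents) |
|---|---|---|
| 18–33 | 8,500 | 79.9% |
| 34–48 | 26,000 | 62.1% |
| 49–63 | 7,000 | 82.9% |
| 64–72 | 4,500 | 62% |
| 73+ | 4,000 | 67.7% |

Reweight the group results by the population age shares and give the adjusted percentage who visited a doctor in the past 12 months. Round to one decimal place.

68.5%

Post-stratification weights by population share, not respondent share:
  18–33: (8,500/50,000) × 79.9 = 13.583
  34–48: (26,000/50,000) × 62.1 = 32.292
  49–63: (7,000/50,000) × 82.9 = 11.606
  64–72: (4,500/50,000) × 62 = 5.58
  73+: (4,000/50,000) × 67.7 = 5.416
Post-stratified estimate = 68.477 → 68.5%.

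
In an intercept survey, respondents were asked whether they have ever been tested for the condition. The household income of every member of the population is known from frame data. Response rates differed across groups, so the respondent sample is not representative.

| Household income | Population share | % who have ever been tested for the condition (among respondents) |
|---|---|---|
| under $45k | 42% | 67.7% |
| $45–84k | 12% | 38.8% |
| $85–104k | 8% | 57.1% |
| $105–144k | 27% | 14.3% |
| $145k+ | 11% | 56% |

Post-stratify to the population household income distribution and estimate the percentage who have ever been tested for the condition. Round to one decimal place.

47.7%

Reweight to the known household income distribution:
  under $45k: 0.42 × 67.7 = 28.434
  $45–84k: 0.12 × 38.8 = 4.656
  $85–104k: 0.08 × 57.1 = 4.568
  $105–144k: 0.27 × 14.3 = 3.861
  $145k+: 0.11 × 56 = 6.16
Post-stratified estimate = 47.679 → 47.7%.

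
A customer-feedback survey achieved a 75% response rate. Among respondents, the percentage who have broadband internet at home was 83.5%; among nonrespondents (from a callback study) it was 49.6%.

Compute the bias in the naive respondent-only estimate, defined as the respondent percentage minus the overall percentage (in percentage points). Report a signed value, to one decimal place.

+8.5 percentage points

Nonresponse fraction = 1 − 0.75 = 0.25.
Bias = (nonresponse fraction) × (respondent percentage − nonrespondent percentage)
     = 0.25 × (83.5 − 49.6) = 0.25 × 33.9 = 8.475.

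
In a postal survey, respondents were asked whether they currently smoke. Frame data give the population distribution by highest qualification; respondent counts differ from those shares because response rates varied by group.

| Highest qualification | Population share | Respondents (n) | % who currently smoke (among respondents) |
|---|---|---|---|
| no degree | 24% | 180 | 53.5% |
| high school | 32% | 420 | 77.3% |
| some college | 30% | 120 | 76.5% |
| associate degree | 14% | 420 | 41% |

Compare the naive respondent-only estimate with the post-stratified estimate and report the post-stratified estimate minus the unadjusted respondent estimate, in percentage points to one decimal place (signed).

+6.2 percentage points

Naive respondent-only estimate (weights = respondent counts):
  (180/1140)×53.5 + (420/1140)×77.3 + (120/1140)×76.5 + (420/1140)×41 = 60.0842%
Reweighting by population highest qualification shares:
  0.24×53.5 + 0.32×77.3 + 0.3×76.5 + 0.14×41 = 66.266%
Difference = 66.266 − 60.0842 = 6.1818 pp.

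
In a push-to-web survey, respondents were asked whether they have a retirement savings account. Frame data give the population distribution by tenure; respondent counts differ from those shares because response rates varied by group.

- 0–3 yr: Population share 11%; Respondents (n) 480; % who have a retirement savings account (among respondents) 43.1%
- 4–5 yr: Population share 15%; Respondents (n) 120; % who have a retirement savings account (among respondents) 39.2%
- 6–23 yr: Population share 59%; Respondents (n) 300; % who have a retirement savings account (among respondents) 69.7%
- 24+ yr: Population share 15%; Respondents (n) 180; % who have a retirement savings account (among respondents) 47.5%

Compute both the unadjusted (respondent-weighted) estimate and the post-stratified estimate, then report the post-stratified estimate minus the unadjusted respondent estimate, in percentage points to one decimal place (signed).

+8.1 percentage points

Without adjustment, the pooled respondent share is:
  (480/1080)×43.1 + (120/1080)×39.2 + (300/1080)×69.7 + (180/1080)×47.5 = 50.7889%
Post-stratifying to population shares instead:
  0.11×43.1 + 0.15×39.2 + 0.59×69.7 + 0.15×47.5 = 58.869%
Difference = 58.869 − 50.7889 = 8.0801 pp.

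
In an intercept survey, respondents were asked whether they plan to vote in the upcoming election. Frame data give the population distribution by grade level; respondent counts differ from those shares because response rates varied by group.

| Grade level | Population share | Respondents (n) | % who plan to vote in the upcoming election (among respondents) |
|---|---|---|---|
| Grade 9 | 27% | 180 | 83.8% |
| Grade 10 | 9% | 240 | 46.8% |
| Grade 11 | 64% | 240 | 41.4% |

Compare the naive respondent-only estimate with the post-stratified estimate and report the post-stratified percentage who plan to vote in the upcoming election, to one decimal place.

53.3%

Unadjusted (pooled respondent) estimate weights by respondent counts:
  (180/660)×83.8 + (240/660)×46.8 + (240/660)×41.4 = 54.9273%
Post-stratifying to population shares instead:
  0.27×83.8 + 0.09×46.8 + 0.64×41.4 = 53.334%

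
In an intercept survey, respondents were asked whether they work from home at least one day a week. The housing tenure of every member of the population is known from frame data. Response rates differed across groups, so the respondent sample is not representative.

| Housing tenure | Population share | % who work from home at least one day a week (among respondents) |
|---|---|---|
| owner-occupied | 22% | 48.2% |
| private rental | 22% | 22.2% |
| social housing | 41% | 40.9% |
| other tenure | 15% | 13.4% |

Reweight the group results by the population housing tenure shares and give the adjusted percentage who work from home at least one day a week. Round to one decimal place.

Post-stratification weights by population share, not respondent share:
  owner-occupied: 0.22 × 48.2 = 10.604
  private rental: 0.22 × 22.2 = 4.884
  social housing: 0.41 × 40.9 = 16.769
  other tenure: 0.15 × 13.4 = 2.01
Post-stratified estimate = 34.267 → 34.3%.

34.3%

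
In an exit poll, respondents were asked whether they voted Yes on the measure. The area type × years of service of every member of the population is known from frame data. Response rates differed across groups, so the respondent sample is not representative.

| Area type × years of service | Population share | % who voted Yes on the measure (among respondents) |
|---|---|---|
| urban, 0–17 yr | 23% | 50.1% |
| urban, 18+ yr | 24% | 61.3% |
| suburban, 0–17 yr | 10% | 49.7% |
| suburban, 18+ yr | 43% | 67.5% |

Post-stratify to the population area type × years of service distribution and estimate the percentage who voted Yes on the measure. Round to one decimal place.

Weight each group's respondent value by its population share:
  urban, 0–17 yr: 0.23 × 50.1 = 11.523
  urban, 18+ yr: 0.24 × 61.3 = 14.712
  suburban, 0–17 yr: 0.1 × 49.7 = 4.97
  suburban, 18+ yr: 0.43 × 67.5 = 29.025
Post-stratified estimate = 60.23 → 60.2%.

60.2%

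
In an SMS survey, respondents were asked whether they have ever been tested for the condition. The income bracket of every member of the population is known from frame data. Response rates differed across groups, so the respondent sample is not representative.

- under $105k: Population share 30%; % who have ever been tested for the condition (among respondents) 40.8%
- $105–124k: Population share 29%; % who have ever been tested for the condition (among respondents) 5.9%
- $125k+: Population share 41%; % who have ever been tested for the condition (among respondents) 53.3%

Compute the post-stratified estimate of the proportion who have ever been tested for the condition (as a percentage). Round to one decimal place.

35.8%

Weight each group's respondent value by its population share:
  under $105k: 0.3 × 40.8 = 12.24
  $105–124k: 0.29 × 5.9 = 1.711
  $125k+: 0.41 × 53.3 = 21.853
Post-stratified estimate = 35.804 → 35.8%.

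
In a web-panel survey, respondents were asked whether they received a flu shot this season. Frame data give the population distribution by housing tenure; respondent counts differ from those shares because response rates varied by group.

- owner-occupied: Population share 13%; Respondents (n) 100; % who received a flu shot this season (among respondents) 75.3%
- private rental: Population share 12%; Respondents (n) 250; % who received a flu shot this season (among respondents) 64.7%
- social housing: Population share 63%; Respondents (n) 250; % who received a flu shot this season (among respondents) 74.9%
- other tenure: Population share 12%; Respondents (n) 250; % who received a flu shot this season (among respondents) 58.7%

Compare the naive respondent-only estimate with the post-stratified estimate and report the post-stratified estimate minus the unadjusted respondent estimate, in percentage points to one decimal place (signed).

Without adjustment, the pooled respondent share is:
  (100/850)×75.3 + (250/850)×64.7 + (250/850)×74.9 + (250/850)×58.7 = 67.1824%
Reweighting by population housing tenure shares:
  0.13×75.3 + 0.12×64.7 + 0.63×74.9 + 0.12×58.7 = 71.784%
Difference = 71.784 − 67.1824 = 4.6016 pp.

+4.6 percentage points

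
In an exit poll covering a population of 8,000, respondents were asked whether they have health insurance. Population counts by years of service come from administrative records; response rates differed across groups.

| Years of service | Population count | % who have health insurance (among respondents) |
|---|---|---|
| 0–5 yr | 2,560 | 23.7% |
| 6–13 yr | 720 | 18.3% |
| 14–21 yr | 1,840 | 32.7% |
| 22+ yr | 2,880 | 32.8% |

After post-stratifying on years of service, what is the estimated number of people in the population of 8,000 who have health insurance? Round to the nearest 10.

2,280

Each cell contributes its population count × the respondent rate:
  0–5 yr: 2,560 × 23.7% = 606.72
  6–13 yr: 720 × 18.3% = 131.76
  14–21 yr: 1,840 × 32.7% = 601.68
  22+ yr: 2,880 × 32.8% = 944.64
Estimated total = 2284.8 → 2,280.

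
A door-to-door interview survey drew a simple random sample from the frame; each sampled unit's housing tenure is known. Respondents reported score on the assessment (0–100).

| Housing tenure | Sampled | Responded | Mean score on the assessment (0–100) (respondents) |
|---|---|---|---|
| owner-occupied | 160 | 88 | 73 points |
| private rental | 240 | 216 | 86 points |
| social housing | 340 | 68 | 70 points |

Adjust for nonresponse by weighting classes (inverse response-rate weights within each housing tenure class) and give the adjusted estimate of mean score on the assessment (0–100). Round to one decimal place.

Class response rates: owner-occupied 88/160 = 55%, private rental 216/240 = 90%, social housing 68/340 = 20%.
Each respondent's weight = sampled/responded in their class; summing within a class gives n_sampled, so:
  owner-occupied: 160 × 73 = 11,680
  private rental: 240 × 86 = 20,640
  social housing: 340 × 70 = 23,800
Adjusted estimate = 56,120 / 740 = 75.8378 → 75.8.

75.8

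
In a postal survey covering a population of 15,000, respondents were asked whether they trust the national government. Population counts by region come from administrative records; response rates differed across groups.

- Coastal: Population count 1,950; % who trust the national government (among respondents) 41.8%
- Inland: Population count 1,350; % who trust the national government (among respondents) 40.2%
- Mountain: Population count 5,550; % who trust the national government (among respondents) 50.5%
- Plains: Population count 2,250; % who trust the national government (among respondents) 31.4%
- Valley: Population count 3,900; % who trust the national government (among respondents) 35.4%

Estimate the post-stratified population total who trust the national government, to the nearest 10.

6,250

Each cell contributes its population count × the respondent rate:
  Coastal: 1,950 × 41.8% = 815.1
  Inland: 1,350 × 40.2% = 542.7
  Mountain: 5,550 × 50.5% = 2802.75
  Plains: 2,250 × 31.4% = 706.5
  Valley: 3,900 × 35.4% = 1380.6
Estimated total = 6247.65 → 6,250.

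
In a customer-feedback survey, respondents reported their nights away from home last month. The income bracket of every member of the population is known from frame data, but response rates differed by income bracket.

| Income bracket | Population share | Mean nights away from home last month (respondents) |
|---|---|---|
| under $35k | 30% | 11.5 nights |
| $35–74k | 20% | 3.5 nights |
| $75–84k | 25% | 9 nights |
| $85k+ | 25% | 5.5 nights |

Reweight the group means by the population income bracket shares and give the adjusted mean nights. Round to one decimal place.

7.8

Each cell contributes population-share × respondent value:
  under $35k: 0.3 × 11.5 = 3.45
  $35–74k: 0.2 × 3.5 = 0.7
  $75–84k: 0.25 × 9 = 2.25
  $85k+: 0.25 × 5.5 = 1.375
Post-stratified estimate = 7.775 → 7.8.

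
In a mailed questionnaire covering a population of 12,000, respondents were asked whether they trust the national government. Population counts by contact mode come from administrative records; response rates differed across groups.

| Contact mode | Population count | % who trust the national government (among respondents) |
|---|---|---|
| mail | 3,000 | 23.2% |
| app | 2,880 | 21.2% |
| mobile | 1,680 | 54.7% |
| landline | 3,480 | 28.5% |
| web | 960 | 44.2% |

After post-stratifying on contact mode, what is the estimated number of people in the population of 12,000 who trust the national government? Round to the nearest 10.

Each cell contributes its population count × the respondent rate:
  mail: 3,000 × 23.2% = 696
  app: 2,880 × 21.2% = 610.56
  mobile: 1,680 × 54.7% = 918.96
  landline: 3,480 × 28.5% = 991.8
  web: 960 × 44.2% = 424.32
Estimated total = 3641.64 → 3,640.

3,640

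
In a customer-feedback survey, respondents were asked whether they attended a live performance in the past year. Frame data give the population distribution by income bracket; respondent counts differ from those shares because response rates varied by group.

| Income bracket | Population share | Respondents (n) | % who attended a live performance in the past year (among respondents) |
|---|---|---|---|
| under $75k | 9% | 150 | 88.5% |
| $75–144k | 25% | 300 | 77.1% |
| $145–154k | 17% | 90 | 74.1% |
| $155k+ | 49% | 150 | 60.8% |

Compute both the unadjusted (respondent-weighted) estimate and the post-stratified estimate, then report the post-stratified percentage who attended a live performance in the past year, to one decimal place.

Naive respondent-only estimate (weights = respondent counts):
  (150/690)×88.5 + (300/690)×77.1 + (90/690)×74.1 + (150/690)×60.8 = 75.6435%
Post-stratifying to population shares instead:
  0.09×88.5 + 0.25×77.1 + 0.17×74.1 + 0.49×60.8 = 69.629%

69.6%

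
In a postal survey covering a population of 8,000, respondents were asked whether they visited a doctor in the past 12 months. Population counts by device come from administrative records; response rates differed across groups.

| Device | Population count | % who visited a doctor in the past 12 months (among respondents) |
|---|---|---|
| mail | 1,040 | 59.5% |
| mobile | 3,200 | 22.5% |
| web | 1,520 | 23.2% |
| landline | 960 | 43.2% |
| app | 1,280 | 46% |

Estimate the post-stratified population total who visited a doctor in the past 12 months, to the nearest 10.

2,690

Estimated count per cell = population count × respondent percentage:
  mail: 1,040 × 59.5% = 618.8
  mobile: 3,200 × 22.5% = 720
  web: 1,520 × 23.2% = 352.64
  landline: 960 × 43.2% = 414.72
  app: 1,280 × 46% = 588.8
Estimated total = 2694.96 → 2,690.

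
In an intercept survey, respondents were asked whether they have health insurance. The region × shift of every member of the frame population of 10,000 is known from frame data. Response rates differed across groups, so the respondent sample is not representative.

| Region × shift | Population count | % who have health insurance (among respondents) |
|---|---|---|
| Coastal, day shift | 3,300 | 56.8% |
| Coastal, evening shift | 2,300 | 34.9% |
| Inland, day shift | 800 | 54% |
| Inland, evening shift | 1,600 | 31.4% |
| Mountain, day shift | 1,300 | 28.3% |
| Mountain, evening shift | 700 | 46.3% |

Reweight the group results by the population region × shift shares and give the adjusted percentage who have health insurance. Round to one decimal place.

43.0%

Post-stratification weights by population share, not respondent share:
  Coastal, day shift: (3,300/10,000) × 56.8 = 18.744
  Coastal, evening shift: (2,300/10,000) × 34.9 = 8.027
  Inland, day shift: (800/10,000) × 54 = 4.32
  Inland, evening shift: (1,600/10,000) × 31.4 = 5.024
  Mountain, day shift: (1,300/10,000) × 28.3 = 3.679
  Mountain, evening shift: (700/10,000) × 46.3 = 3.241
Post-stratified estimate = 43.035 → 43.0%.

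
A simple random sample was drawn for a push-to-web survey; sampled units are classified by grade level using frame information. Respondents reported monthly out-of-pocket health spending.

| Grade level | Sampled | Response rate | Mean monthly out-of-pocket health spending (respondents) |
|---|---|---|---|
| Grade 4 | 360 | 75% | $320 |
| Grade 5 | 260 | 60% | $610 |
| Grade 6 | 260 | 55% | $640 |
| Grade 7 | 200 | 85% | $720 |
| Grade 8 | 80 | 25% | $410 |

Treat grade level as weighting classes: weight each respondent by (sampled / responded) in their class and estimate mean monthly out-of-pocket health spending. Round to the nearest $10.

$530

Each respondent's weight = sampled/responded in their class; summing within a class gives n_sampled, so:
  Grade 4: 360 × 320 = 115,200
  Grade 5: 260 × 610 = 158,600
  Grade 6: 260 × 640 = 166,400
  Grade 7: 200 × 720 = 144,000
  Grade 8: 80 × 410 = 32,800
Adjusted estimate = 617,000 / 1,160 = 531.897 → $530.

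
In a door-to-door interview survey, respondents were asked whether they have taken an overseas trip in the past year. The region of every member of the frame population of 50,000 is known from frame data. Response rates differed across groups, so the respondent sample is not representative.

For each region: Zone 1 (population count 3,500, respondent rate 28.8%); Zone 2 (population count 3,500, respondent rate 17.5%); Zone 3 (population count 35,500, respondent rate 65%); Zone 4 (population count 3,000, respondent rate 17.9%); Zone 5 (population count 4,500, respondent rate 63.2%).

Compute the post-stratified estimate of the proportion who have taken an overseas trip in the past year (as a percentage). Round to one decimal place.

56.2%

Each cell contributes population-share × respondent value:
  Zone 1: (3,500/50,000) × 28.8 = 2.016
  Zone 2: (3,500/50,000) × 17.5 = 1.225
  Zone 3: (35,500/50,000) × 65 = 46.15
  Zone 4: (3,000/50,000) × 17.9 = 1.074
  Zone 5: (4,500/50,000) × 63.2 = 5.688
Post-stratified estimate = 56.153 → 56.2%.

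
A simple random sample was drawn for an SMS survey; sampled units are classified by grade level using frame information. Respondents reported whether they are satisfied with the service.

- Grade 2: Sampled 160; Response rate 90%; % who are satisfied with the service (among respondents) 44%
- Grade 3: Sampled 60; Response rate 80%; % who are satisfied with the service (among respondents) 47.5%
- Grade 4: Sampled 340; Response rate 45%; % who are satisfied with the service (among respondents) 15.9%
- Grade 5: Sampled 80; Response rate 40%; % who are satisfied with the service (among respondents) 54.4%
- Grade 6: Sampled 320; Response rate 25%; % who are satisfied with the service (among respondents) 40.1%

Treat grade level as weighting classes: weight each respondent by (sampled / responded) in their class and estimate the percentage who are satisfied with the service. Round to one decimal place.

With weight = n_sampled/n_responded per class, the weighted class total is n_sampled:
  Grade 2: 160 × 44 = 7040
  Grade 3: 60 × 47.5 = 2850
  Grade 4: 340 × 15.9 = 5406
  Grade 5: 80 × 54.4 = 4352
  Grade 6: 320 × 40.1 = 12,832
Adjusted estimate = 32,480 / 960 = 33.8333 → 33.8%.

33.8%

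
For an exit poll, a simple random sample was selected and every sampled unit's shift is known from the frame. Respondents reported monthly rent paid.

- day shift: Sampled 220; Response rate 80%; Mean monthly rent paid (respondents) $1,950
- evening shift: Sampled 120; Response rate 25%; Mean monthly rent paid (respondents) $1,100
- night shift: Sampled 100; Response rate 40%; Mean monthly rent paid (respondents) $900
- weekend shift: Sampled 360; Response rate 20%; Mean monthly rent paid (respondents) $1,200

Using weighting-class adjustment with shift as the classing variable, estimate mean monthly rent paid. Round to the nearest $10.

With weight = n_sampled/n_responded per class, the weighted class total is n_sampled:
  day shift: 220 × 1950 = 429,000
  evening shift: 120 × 1100 = 132,000
  night shift: 100 × 900 = 90,000
  weekend shift: 360 × 1200 = 432,000
Adjusted estimate = 1,083,000 / 800 = 1353.75 → $1,350.

$1,350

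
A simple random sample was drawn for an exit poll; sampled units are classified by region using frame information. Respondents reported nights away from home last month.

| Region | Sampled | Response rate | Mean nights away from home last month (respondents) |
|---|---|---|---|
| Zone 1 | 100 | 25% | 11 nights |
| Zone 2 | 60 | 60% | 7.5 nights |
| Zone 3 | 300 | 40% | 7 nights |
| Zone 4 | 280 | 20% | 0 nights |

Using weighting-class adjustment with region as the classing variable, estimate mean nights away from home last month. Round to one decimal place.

4.9

Weighting each respondent by the inverse class response rate inflates each class back to its sampled size, so the class weight is n_sampled:
  Zone 1: 100 × 11 = 1100
  Zone 2: 60 × 7.5 = 450
  Zone 3: 300 × 7 = 2100
  Zone 4: 280 × 0 = 0
Adjusted estimate = 3650 / 740 = 4.93243 → 4.9.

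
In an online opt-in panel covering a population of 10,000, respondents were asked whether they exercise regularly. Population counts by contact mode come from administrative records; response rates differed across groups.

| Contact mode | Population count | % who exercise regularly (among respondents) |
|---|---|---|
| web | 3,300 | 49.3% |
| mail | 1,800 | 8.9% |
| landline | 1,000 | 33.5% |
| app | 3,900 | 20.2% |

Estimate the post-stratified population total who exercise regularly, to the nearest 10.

Apply each group's respondent rate to its population count:
  web: 3,300 × 49.3% = 1626.9
  mail: 1,800 × 8.9% = 160.2
  landline: 1,000 × 33.5% = 335
  app: 3,900 × 20.2% = 787.8
Estimated total = 2909.9 → 2,910.

2,910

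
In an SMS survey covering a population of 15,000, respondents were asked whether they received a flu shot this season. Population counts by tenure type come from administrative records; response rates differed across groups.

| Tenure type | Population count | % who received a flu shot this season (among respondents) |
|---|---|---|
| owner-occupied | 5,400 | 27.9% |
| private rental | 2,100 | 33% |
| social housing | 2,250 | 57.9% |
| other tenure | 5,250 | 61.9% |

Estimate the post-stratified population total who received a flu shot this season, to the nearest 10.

6,750

Each cell contributes its population count × the respondent rate:
  owner-occupied: 5,400 × 27.9% = 1506.6
  private rental: 2,100 × 33% = 693
  social housing: 2,250 × 57.9% = 1302.75
  other tenure: 5,250 × 61.9% = 3249.75
Estimated total = 6752.1 → 6,750.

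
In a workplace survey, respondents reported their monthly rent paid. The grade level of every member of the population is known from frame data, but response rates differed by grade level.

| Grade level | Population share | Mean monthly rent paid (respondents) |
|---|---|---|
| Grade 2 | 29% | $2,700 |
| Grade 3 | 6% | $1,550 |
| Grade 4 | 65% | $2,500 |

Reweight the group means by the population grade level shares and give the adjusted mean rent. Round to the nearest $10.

$2,500

Weight each group's respondent value by its population share:
  Grade 2: 0.29 × 2700 = 783
  Grade 3: 0.06 × 1550 = 93
  Grade 4: 0.65 × 2500 = 1625
Post-stratified estimate = 2501 → $2,500.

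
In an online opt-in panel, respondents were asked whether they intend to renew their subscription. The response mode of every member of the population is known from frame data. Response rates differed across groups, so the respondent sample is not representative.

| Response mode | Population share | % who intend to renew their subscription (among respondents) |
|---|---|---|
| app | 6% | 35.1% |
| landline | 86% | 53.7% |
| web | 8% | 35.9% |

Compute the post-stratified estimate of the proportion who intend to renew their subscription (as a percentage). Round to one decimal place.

51.2%

Each cell contributes population-share × respondent value:
  app: 0.06 × 35.1 = 2.106
  landline: 0.86 × 53.7 = 46.182
  web: 0.08 × 35.9 = 2.872
Post-stratified estimate = 51.16 → 51.2%.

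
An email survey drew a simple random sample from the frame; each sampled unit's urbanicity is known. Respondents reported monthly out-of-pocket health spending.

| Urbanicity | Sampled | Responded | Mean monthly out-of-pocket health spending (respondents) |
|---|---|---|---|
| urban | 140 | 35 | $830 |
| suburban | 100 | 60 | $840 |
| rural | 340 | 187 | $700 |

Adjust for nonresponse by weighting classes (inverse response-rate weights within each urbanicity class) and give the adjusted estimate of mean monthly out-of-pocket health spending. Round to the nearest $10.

Class response rates: urban 35/140 = 25%, suburban 60/100 = 60%, rural 187/340 = 55%.
With weight = n_sampled/n_responded per class, the weighted class total is n_sampled:
  urban: 140 × 830 = 116,200
  suburban: 100 × 840 = 84,000
  rural: 340 × 700 = 238,000
Adjusted estimate = 438,200 / 580 = 755.517 → $760.

$760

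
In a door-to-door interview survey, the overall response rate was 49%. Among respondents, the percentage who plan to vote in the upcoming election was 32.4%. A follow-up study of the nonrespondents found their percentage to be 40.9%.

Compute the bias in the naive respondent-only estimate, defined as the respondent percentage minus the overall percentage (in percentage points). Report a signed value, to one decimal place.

-4.3 percentage points

Nonresponse fraction = 1 − 0.49 = 0.51.
Bias = (nonresponse fraction) × (respondent percentage − nonrespondent percentage)
     = 0.51 × (32.4 − 40.9) = 0.51 × -8.5 = -4.335.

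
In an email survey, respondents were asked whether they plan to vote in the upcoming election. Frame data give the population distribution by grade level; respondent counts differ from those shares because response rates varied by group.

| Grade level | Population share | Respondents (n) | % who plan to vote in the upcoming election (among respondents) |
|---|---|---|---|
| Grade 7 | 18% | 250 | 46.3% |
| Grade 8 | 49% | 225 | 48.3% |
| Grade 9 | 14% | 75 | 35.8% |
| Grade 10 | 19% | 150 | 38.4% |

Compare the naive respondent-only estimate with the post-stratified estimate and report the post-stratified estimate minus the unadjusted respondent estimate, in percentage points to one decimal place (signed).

Without adjustment, the pooled respondent share is:
  (250/700)×46.3 + (225/700)×48.3 + (75/700)×35.8 + (150/700)×38.4 = 44.125%
Post-stratifying to population shares instead:
  0.18×46.3 + 0.49×48.3 + 0.14×35.8 + 0.19×38.4 = 44.309%
Difference = 44.309 − 44.125 = 0.184 pp.

+0.2 percentage points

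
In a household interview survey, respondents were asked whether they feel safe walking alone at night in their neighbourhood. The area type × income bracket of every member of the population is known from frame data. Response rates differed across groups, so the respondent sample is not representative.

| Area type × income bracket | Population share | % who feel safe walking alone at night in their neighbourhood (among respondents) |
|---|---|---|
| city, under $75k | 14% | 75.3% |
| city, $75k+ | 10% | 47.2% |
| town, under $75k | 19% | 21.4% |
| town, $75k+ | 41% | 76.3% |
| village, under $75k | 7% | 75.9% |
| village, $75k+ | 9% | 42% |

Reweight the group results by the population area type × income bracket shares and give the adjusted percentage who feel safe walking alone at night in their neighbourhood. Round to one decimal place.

Weight each group's respondent value by its population share:
  city, under $75k: 0.14 × 75.3 = 10.542
  city, $75k+: 0.1 × 47.2 = 4.72
  town, under $75k: 0.19 × 21.4 = 4.066
  town, $75k+: 0.41 × 76.3 = 31.283
  village, under $75k: 0.07 × 75.9 = 5.313
  village, $75k+: 0.09 × 42 = 3.78
Post-stratified estimate = 59.704 → 59.7%.

59.7%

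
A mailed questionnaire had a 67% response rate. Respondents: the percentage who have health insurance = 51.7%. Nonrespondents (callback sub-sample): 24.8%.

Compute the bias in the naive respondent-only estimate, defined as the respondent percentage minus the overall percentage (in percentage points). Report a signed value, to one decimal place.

+8.9 percentage points

Nonresponse fraction = 1 − 0.67 = 0.33.
Bias = (nonresponse fraction) × (respondent percentage − nonrespondent percentage)
     = 0.33 × (51.7 − 24.8) = 0.33 × 26.9 = 8.877.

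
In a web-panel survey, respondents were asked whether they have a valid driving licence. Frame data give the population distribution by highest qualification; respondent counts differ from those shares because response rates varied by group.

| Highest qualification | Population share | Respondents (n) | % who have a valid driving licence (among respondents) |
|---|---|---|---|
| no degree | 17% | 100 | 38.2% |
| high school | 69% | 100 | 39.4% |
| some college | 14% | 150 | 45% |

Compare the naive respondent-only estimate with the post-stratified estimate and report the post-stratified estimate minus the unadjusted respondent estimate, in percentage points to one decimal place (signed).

Naive respondent-only estimate (weights = respondent counts):
  (100/350)×38.2 + (100/350)×39.4 + (150/350)×45 = 41.4571%
Reweighting by population highest qualification shares:
  0.17×38.2 + 0.69×39.4 + 0.14×45 = 39.98%
Difference = 39.98 − 41.4571 = -1.4771 pp.

-1.5 percentage points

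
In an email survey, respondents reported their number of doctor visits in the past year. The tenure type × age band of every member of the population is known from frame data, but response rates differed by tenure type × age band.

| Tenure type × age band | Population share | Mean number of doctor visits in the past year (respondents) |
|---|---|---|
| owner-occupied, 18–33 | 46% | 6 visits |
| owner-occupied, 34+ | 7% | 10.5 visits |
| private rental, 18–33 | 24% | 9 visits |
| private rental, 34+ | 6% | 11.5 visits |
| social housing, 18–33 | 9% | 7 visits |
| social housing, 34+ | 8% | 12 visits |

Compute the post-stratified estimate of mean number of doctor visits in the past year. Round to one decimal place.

Post-stratification weights by population share, not respondent share:
  owner-occupied, 18–33: 0.46 × 6 = 2.76
  owner-occupied, 34+: 0.07 × 10.5 = 0.735
  private rental, 18–33: 0.24 × 9 = 2.16
  private rental, 34+: 0.06 × 11.5 = 0.69
  social housing, 18–33: 0.09 × 7 = 0.63
  social housing, 34+: 0.08 × 12 = 0.96
Post-stratified estimate = 7.935 → 7.9.

7.9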